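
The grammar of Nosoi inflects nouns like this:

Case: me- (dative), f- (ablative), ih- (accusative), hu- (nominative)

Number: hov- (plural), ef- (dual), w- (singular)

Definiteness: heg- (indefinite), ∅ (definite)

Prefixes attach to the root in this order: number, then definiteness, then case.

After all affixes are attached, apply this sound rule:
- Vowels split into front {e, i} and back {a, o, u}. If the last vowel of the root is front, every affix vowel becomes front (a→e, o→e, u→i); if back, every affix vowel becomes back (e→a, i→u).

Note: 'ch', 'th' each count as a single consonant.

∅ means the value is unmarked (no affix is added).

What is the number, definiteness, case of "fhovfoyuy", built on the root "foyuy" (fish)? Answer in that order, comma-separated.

Segment: f-hov-foyuy.
number: hov- → plural.
definiteness: ∅ → definite.
case: f- → ablative.

plural, definite, ablative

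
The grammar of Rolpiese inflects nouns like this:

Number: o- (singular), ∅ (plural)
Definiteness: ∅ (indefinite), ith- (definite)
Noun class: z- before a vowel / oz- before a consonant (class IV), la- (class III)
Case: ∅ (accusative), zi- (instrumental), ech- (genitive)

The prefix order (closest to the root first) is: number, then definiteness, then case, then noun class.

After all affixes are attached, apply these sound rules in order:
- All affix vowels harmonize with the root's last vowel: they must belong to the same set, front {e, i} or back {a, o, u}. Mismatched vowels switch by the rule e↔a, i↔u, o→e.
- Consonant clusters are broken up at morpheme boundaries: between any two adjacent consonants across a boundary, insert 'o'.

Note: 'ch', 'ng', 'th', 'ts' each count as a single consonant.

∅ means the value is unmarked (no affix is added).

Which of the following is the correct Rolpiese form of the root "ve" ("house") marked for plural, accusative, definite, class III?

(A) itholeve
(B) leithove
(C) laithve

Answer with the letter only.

B

number = plural: zero marking, form stays ve.
Attach definiteness definite ith- → ithve.
case = accusative: zero marking, form stays ithve.
Attach noun class class III la- → laithve.
Apply vowel harmony: laithve → leithve.
Apply epenthesis: leithve → leithove.
So the correct form is leithove, option (B).
(A) itholeve is wrong: it has the affixes in the wrong order.
(C) laithve is wrong: it fails to apply the sound rule(s).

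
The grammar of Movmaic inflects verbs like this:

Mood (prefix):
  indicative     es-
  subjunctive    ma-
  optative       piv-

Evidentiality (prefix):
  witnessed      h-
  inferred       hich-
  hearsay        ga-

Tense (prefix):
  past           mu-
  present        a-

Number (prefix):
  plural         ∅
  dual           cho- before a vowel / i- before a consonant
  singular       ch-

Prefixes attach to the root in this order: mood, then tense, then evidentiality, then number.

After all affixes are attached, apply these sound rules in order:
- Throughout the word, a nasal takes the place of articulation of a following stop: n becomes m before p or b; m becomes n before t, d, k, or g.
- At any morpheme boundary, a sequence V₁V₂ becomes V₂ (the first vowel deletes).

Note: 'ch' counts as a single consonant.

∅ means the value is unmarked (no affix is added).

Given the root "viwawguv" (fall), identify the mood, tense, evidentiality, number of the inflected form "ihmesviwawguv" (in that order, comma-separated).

Segment: i-h-mu-es-viwawguv.
mood: es- → indicative.
tense: mu- → past.
evidentiality: h- → witnessed.
number: cho/i- → dual.

indicative, past, witnessed, dual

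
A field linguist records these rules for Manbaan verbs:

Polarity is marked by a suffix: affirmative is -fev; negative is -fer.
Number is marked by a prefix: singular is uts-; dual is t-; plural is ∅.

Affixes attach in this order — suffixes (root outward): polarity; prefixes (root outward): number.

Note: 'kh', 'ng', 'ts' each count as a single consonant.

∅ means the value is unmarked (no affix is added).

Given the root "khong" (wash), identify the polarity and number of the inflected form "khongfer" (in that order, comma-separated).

negative, plural

Segment: khong-fer.
polarity: -fer → negative.
number: ∅ → plural.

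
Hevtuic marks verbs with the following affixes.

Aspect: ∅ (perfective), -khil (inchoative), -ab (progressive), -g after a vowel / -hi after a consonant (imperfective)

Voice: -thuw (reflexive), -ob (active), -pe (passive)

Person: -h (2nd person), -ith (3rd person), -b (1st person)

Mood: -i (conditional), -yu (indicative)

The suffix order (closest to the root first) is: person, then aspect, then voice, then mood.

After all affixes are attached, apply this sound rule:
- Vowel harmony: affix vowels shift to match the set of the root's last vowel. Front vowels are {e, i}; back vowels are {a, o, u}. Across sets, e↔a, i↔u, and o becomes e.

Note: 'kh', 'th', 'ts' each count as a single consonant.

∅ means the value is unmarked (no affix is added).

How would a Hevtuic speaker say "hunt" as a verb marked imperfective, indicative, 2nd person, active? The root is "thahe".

Attach person 2nd person -h → thaheh.
Attach aspect imperfective -hi (after consonant 'h') → thahehhi.
Attach voice active -ob → thahehhiob.
Attach mood indicative -yu → thahehhiobyu.
Apply vowel harmony: thahehhiobyu → thahehhiebyi.

thahehhiebyi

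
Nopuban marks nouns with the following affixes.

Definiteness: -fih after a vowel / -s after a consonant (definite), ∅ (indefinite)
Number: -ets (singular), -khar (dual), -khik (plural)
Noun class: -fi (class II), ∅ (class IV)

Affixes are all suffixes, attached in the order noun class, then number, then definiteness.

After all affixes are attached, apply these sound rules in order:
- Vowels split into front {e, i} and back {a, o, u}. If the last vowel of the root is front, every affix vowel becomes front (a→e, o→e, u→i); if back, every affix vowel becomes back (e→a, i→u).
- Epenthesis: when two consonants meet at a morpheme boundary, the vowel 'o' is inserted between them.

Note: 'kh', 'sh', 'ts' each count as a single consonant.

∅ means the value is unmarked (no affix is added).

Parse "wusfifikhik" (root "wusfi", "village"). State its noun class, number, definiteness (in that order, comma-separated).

Segment: wusfi-fi-khik.
noun class: -fi → class II.
number: -khik → plural.
definiteness: ∅ → indefinite.

class II, plural, indefinite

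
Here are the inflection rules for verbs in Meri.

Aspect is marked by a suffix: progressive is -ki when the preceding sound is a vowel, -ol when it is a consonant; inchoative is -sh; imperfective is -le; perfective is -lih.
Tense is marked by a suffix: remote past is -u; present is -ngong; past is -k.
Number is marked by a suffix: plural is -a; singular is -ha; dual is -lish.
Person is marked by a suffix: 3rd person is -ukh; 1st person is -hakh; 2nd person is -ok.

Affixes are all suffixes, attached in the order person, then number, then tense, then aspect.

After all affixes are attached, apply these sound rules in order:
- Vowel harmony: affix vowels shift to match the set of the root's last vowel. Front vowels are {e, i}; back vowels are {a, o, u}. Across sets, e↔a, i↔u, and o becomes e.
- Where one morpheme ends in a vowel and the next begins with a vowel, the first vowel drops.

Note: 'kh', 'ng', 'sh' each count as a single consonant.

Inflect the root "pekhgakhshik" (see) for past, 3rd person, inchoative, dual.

Attach person 3rd person -ukh → pekhgakhshikukh.
Attach number dual -lish → pekhgakhshikukhlish.
Attach tense past -k → pekhgakhshikukhlishk.
Attach aspect inchoative -sh → pekhgakhshikukhlishksh.
Apply vowel harmony: pekhgakhshikukhlishksh → pekhgakhshikikhlishksh.
Vowel deletion: no change.

pekhgakhshikikhlishksh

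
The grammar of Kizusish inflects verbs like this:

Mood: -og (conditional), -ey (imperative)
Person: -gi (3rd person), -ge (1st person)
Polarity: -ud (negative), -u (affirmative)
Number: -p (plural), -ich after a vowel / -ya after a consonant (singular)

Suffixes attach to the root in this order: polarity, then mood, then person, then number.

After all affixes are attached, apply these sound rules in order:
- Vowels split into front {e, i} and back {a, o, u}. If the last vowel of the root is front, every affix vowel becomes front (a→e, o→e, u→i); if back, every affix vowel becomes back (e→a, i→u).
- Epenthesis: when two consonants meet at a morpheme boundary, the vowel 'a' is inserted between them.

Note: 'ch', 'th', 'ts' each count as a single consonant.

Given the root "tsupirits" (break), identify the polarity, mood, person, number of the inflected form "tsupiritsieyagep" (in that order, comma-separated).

Segment: tsupirits-u-ey-ge-p.
polarity: -u → affirmative.
mood: -ey → imperative.
person: -ge → 1st person.
number: -p → plural.

affirmative, imperative, 1st person, plural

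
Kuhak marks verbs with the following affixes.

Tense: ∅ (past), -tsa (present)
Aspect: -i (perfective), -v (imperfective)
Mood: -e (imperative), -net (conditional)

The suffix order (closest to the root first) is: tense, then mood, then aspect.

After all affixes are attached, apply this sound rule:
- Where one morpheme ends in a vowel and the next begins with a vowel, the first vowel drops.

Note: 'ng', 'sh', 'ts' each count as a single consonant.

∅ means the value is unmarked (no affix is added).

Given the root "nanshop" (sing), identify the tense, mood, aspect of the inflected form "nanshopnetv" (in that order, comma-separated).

Segment: nanshop-net-v.
tense: ∅ → past.
mood: -net → conditional.
aspect: -v → imperfective.

past, conditional, imperfective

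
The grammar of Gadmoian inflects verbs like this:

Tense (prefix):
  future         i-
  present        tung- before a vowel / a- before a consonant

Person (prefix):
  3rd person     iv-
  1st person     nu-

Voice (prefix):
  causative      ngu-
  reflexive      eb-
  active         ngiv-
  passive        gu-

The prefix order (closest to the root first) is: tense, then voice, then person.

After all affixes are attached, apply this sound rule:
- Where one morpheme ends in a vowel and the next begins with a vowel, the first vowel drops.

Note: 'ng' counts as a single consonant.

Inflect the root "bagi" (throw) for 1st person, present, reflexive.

Attach tense present a- (before consonant 'b') → abagi.
Attach voice reflexive eb- → ebabagi.
Attach person 1st person nu- → nuebabagi.
Apply vowel deletion: nuebabagi → nebabagi.

nebabagi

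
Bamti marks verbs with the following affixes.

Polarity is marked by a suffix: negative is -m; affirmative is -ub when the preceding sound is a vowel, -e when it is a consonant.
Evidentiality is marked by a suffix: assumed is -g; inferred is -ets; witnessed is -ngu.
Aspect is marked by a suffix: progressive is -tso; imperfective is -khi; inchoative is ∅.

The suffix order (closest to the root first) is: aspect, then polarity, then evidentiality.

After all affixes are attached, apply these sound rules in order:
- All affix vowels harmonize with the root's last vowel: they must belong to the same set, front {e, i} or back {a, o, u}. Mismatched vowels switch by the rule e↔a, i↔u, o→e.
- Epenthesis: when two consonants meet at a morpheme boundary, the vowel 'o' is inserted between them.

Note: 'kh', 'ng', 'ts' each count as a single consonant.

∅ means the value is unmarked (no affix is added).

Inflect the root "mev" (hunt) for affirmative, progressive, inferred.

mevotseibets

Attach aspect progressive -tso → mevtso.
Attach polarity affirmative -ub (after vowel 'o') → mevtsoub.
Attach evidentiality inferred -ets → mevtsoubets.
Apply vowel harmony: mevtsoubets → mevtseibets.
Apply epenthesis: mevtseibets → mevotseibets.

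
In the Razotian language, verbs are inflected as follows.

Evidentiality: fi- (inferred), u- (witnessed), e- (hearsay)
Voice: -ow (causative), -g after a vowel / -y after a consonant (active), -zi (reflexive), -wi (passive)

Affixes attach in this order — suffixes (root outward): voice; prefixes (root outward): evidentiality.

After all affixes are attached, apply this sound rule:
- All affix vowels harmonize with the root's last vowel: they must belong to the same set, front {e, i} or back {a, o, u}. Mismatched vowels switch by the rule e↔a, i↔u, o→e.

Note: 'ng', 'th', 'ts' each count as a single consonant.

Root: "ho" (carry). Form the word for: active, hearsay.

Attach voice active -g (after vowel 'o') → hog.
Attach evidentiality hearsay e- → ehog.
Apply vowel harmony: ehog → ahog.

ahog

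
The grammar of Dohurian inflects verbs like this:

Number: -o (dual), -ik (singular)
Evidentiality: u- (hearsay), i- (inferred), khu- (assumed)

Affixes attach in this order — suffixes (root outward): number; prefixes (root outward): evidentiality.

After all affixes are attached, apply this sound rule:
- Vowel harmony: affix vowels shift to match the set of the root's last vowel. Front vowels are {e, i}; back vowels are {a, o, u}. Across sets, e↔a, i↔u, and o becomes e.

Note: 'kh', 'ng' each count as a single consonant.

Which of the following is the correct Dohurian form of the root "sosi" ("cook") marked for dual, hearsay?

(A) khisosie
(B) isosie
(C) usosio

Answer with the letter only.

B

Attach number dual -o → sosio.
Attach evidentiality hearsay u- → usosio.
Apply vowel harmony: usosio → isosie.
So the correct form is isosie, option (B).
(A) khisosie is wrong: it uses assumed instead of hearsay for evidentiality.
(C) usosio is wrong: it fails to apply the sound rule(s).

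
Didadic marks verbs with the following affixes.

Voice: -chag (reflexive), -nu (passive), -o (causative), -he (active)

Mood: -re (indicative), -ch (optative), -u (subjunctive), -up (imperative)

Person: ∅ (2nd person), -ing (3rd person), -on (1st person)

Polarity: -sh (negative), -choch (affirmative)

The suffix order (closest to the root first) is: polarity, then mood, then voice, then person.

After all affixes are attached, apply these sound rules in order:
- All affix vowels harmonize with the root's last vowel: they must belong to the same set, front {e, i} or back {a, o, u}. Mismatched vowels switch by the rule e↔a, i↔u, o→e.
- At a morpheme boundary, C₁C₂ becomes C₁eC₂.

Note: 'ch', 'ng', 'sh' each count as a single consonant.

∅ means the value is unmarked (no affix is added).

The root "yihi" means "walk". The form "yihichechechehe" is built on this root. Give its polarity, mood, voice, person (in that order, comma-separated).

Segment: yihi-choch-ch-he.
polarity: -choch → affirmative.
mood: -ch → optative.
voice: -he → active.
person: ∅ → 2nd person.

affirmative, optative, active, 2nd person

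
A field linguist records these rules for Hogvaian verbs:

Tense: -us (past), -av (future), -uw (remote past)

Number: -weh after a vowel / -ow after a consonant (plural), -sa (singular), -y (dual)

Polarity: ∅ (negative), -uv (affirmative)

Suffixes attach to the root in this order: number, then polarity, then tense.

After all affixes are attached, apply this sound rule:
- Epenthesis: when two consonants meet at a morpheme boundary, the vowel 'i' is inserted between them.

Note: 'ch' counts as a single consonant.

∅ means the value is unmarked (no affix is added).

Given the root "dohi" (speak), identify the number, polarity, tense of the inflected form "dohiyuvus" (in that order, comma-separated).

dual, affirmative, past

Segment: dohi-y-uv-us.
number: -y → dual.
polarity: -uv → affirmative.
tense: -us → past.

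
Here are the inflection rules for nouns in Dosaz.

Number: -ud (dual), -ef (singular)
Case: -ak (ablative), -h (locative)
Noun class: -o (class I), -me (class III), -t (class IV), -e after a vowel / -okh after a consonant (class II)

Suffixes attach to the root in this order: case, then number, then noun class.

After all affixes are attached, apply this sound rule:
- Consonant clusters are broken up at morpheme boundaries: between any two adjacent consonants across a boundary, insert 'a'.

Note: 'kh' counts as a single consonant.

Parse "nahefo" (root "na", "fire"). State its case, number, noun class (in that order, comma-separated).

locative, singular, class I

Segment: na-h-ef-o.
case: -h → locative.
number: -ef → singular.
noun class: -o → class I.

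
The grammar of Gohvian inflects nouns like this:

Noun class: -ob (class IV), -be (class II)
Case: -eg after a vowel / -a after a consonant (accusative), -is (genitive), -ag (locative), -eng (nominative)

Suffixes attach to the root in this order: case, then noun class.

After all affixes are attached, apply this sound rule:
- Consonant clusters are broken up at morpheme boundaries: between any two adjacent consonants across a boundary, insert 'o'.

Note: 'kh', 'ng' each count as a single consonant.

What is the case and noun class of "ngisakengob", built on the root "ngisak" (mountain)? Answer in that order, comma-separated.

Segment: ngisak-eng-ob.
case: -eng → nominative.
noun class: -ob → class IV.

nominative, class IV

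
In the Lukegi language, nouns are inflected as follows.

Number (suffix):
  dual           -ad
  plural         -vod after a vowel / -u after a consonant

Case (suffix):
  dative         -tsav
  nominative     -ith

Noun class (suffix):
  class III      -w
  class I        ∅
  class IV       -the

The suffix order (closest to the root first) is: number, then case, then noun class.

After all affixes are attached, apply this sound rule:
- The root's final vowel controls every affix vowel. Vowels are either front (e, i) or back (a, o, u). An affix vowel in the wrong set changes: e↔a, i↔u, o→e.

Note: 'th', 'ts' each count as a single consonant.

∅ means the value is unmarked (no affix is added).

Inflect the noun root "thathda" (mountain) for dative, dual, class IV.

thathdaadtsavtha

Attach number dual -ad → thathdaad.
Attach case dative -tsav → thathdaadtsav.
Attach noun class class IV -the → thathdaadtsavthe.
Apply vowel harmony: thathdaadtsavthe → thathdaadtsavtha.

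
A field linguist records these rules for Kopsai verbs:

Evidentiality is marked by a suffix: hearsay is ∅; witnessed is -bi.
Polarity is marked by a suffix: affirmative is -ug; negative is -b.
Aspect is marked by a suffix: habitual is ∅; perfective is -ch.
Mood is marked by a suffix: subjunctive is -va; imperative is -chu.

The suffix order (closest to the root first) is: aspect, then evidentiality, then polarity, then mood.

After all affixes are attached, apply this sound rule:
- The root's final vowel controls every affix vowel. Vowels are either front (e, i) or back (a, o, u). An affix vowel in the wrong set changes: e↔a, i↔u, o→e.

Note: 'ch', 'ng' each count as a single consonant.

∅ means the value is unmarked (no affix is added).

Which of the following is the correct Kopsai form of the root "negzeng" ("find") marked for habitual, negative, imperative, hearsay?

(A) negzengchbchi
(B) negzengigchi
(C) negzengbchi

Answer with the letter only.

aspect = habitual: zero marking, form stays negzeng.
evidentiality = hearsay: zero marking, form stays negzeng.
Attach polarity negative -b → negzengb.
Attach mood imperative -chu → negzengbchu.
Apply vowel harmony: negzengbchu → negzengbchi.
So the correct form is negzengbchi, option (C).
(A) negzengchbchi is wrong: it uses perfective instead of habitual for aspect.
(B) negzengigchi is wrong: it uses affirmative instead of negative for polarity.

C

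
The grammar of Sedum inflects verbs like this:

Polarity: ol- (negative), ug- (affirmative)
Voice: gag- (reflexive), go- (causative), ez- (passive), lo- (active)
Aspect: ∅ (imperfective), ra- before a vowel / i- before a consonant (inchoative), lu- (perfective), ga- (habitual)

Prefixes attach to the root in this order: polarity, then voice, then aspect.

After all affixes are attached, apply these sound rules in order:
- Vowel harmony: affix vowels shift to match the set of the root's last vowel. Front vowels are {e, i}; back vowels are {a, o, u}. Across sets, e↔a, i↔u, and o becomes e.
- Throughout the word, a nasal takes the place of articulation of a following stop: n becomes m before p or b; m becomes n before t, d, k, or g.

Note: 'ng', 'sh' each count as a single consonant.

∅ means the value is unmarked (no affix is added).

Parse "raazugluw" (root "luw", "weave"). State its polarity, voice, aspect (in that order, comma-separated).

affirmative, passive, inchoative

Segment: ra-ez-ug-luw.
polarity: ug- → affirmative.
voice: ez- → passive.
aspect: ra/i- → inchoative.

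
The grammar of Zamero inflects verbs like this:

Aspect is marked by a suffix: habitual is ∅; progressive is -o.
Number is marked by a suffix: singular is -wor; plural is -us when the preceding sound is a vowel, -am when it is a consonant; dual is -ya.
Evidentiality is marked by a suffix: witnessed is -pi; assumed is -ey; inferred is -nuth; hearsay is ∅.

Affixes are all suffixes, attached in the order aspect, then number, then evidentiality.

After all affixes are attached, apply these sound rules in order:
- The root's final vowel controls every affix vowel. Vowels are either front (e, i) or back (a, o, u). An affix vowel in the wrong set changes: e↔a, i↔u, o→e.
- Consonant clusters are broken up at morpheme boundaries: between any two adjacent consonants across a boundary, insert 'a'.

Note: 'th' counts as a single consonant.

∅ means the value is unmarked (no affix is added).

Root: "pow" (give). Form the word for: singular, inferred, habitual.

powaworanuth

aspect = habitual: zero marking, form stays pow.
Attach number singular -wor → powwor.
Attach evidentiality inferred -nuth → powwornuth.
Vowel harmony: no change.
Apply epenthesis: powwornuth → powaworanuth.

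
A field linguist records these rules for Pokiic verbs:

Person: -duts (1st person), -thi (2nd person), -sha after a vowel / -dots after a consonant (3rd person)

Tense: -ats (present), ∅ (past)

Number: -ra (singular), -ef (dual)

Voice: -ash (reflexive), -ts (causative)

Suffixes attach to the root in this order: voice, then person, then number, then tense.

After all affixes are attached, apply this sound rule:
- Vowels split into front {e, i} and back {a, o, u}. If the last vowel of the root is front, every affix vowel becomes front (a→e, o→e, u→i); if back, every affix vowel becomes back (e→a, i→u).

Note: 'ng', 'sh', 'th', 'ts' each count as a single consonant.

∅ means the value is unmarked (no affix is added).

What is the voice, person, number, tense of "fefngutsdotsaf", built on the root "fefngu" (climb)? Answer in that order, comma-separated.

Segment: fefngu-ts-dots-ef.
voice: -ts → causative.
person: -sha/dots → 3rd person.
number: -ef → dual.
tense: ∅ → past.

causative, 3rd person, dual, past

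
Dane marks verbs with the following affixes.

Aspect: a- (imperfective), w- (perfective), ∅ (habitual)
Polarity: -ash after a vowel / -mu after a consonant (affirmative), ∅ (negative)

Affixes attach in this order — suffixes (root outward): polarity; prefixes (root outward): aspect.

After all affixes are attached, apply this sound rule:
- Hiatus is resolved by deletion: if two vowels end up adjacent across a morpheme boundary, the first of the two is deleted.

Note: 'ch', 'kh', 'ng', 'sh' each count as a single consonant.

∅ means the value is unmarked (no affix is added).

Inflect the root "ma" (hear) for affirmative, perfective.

wmash

Attach aspect perfective w- → wma.
Attach polarity affirmative -ash (after vowel 'a') → wmaash.
Apply vowel deletion: wmaash → wmash.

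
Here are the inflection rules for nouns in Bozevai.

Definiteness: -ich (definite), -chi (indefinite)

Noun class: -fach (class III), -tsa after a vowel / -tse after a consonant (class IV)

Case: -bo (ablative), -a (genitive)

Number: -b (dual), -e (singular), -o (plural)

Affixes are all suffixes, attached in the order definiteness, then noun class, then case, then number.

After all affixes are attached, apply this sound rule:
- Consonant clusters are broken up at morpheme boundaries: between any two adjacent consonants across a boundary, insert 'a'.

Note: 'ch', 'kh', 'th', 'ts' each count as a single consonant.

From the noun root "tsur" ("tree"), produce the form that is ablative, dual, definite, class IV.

tsurichatsebob

Attach definiteness definite -ich → tsurich.
Attach noun class class IV -tse (after consonant 'ch') → tsurichtse.
Attach case ablative -bo → tsurichtsebo.
Attach number dual -b → tsurichtsebob.
Apply epenthesis: tsurichtsebob → tsurichatsebob.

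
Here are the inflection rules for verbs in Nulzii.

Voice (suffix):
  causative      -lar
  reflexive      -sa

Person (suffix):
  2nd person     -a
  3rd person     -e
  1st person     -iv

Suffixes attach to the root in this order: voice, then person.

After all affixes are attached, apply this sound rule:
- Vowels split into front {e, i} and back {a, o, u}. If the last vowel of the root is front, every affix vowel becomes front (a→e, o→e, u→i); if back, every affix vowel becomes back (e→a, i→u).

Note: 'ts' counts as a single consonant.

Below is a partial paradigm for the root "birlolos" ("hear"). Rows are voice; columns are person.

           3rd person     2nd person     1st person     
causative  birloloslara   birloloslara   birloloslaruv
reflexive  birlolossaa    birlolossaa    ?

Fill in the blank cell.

birlolossauv

Attach voice reflexive -sa → birlolossa.
Attach person 1st person -iv → birlolossaiv.
Apply vowel harmony: birlolossaiv → birlolossauv.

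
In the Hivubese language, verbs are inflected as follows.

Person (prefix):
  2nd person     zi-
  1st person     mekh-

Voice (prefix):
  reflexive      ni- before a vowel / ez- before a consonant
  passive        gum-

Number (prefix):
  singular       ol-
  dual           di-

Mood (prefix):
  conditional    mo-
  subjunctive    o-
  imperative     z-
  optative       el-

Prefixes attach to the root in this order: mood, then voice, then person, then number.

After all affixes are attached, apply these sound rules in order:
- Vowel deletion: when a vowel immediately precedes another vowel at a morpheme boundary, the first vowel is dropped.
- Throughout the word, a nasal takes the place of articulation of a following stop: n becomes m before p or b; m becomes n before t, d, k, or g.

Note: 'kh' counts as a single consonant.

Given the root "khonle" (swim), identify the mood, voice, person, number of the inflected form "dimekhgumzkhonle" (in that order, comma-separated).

imperative, passive, 1st person, dual

Segment: di-mekh-gum-z-khonle.
mood: z- → imperative.
voice: gum- → passive.
person: mekh- → 1st person.
number: di- → dual.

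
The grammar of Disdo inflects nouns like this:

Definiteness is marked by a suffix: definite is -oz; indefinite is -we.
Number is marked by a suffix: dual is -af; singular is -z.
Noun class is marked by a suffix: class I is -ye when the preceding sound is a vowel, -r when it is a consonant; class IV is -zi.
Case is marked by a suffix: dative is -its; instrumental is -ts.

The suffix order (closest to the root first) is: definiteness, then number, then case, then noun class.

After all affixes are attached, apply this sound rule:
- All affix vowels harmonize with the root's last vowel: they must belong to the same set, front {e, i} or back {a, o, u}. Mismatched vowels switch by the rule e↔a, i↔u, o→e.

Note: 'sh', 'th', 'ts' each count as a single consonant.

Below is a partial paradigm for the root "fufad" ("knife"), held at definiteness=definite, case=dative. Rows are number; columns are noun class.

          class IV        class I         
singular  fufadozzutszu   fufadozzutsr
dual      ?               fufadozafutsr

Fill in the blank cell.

fufadozafutszu

Attach definiteness definite -oz → fufadoz.
Attach number dual -af → fufadozaf.
Attach case dative -its → fufadozafits.
Attach noun class class IV -zi → fufadozafitszi.
Apply vowel harmony: fufadozafitszi → fufadozafutszu.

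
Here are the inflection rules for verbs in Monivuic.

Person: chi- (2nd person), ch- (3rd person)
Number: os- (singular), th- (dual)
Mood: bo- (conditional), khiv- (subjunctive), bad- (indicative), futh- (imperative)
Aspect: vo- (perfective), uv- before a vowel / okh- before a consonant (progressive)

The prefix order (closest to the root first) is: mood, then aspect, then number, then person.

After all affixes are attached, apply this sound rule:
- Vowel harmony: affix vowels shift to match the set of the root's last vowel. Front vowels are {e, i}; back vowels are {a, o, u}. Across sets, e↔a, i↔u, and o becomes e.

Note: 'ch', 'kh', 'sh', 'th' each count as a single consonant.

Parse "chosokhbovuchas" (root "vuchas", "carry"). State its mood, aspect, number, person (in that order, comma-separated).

Segment: ch-os-okh-bo-vuchas.
mood: bo- → conditional.
aspect: uv/okh- → progressive.
number: os- → singular.
person: ch- → 3rd person.

conditional, progressive, singular, 3rd person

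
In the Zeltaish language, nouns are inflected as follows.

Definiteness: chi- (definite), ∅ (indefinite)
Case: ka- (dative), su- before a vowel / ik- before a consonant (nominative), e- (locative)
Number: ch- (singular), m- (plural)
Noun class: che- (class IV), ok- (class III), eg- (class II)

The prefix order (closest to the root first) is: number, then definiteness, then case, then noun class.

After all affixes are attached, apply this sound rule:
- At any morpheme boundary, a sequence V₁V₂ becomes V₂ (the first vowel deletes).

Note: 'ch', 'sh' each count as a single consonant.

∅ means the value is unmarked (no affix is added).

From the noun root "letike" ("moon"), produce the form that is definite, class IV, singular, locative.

Attach number singular ch- → chletike.
Attach definiteness definite chi- → chichletike.
Attach case locative e- → echichletike.
Attach noun class class IV che- → cheechichletike.
Apply vowel deletion: cheechichletike → chechichletike.

chechichletike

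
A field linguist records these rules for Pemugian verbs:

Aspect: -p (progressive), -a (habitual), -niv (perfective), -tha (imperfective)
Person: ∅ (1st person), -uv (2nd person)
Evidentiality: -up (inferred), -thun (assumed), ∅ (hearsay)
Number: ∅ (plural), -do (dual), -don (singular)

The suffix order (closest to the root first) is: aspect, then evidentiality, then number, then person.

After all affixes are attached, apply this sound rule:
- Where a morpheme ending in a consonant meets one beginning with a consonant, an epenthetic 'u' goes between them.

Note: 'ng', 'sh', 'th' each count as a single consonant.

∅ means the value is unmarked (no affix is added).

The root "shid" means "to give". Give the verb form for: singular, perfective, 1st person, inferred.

shidunivupudon

Attach aspect perfective -niv → shidniv.
Attach evidentiality inferred -up → shidnivup.
Attach number singular -don → shidnivupdon.
person = 1st person: zero marking, form stays shidnivupdon.
Apply epenthesis: shidnivupdon → shidunivupudon.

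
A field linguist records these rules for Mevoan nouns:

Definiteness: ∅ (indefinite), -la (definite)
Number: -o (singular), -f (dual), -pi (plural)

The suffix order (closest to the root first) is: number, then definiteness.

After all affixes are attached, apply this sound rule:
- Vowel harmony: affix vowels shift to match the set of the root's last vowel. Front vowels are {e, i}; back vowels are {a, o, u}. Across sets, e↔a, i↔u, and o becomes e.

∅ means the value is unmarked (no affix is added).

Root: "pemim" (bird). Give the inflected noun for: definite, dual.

pemimfle

Attach number dual -f → pemimf.
Attach definiteness definite -la → pemimfla.
Apply vowel harmony: pemimfla → pemimfle.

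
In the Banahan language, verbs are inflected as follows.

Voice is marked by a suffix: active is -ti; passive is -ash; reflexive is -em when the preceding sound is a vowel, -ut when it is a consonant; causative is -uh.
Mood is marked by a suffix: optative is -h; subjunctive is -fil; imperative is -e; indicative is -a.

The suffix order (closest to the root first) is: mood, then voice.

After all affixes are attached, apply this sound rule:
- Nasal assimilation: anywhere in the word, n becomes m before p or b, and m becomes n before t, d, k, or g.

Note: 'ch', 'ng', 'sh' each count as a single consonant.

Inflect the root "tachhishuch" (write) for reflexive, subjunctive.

Attach mood subjunctive -fil → tachhishuchfil.
Attach voice reflexive -ut (after consonant 'l') → tachhishuchfilut.
Nasal assimilation: no change.

tachhishuchfilut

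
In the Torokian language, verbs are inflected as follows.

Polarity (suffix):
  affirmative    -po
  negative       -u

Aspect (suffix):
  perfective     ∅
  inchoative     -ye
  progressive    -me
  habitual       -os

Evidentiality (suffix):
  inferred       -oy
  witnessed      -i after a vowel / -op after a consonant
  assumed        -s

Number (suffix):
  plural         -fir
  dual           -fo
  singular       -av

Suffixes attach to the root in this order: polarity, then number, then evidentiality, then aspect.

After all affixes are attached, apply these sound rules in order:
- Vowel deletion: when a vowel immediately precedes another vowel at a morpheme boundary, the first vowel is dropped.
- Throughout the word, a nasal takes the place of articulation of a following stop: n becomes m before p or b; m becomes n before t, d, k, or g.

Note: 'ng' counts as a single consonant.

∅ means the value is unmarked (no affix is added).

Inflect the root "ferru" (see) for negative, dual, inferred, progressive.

Attach polarity negative -u → ferruu.
Attach number dual -fo → ferruufo.
Attach evidentiality inferred -oy → ferruufooy.
Attach aspect progressive -me → ferruufooyme.
Apply vowel deletion: ferruufooyme → ferrufoyme.
Nasal assimilation: no change.

ferrufoyme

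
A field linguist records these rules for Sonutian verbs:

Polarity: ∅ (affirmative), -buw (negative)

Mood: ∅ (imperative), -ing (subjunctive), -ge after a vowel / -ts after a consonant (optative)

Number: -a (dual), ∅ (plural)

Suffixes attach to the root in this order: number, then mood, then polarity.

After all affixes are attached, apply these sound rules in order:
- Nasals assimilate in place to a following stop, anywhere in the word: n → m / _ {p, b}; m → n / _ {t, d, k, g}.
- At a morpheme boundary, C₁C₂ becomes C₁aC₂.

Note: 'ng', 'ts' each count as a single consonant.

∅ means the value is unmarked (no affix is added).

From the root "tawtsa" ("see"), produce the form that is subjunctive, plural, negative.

number = plural: zero marking, form stays tawtsa.
Attach mood subjunctive -ing → tawtsaing.
Attach polarity negative -buw → tawtsaingbuw.
Nasal assimilation: no change.
Apply epenthesis: tawtsaingbuw → tawtsaingabuw.

tawtsaingabuw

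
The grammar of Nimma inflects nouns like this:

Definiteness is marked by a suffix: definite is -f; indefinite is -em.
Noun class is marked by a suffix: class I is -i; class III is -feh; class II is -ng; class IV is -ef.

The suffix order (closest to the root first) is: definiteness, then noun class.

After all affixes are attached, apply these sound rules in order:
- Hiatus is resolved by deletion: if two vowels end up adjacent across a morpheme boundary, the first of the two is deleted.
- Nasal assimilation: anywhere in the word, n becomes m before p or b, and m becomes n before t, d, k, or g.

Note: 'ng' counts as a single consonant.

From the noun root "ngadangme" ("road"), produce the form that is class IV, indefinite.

ngadangmemef

Attach definiteness indefinite -em → ngadangmeem.
Attach noun class class IV -ef → ngadangmeemef.
Apply vowel deletion: ngadangmeemef → ngadangmemef.
Nasal assimilation: no change.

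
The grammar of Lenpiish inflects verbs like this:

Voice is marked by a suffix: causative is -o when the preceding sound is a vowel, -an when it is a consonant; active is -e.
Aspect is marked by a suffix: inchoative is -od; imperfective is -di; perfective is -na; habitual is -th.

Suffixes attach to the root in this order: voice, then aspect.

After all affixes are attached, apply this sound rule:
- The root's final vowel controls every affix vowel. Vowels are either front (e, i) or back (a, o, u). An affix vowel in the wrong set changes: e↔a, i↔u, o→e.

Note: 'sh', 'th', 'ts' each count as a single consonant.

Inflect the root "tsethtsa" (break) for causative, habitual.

Attach voice causative -o (after vowel 'a') → tsethtsao.
Attach aspect habitual -th → tsethtsaoth.
Vowel harmony: no change.

tsethtsaoth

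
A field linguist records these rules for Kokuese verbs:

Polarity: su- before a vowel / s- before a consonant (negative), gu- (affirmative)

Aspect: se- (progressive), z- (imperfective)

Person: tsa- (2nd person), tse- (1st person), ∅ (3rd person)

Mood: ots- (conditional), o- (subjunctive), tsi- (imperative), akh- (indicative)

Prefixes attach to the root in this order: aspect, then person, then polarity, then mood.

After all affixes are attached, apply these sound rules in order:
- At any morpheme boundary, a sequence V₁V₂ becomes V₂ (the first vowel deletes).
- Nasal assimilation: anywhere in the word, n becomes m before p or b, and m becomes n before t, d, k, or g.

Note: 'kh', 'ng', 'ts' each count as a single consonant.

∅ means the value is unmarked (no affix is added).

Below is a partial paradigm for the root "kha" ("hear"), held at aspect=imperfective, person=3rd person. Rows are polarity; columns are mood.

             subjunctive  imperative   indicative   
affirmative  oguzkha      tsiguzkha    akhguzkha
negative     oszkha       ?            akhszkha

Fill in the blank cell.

tsiszkha

Attach aspect imperfective z- → zkha.
person = 3rd person: zero marking, form stays zkha.
Attach polarity negative s- (before consonant 'z') → szkha.
Attach mood imperative tsi- → tsiszkha.
Vowel deletion: no change.
Nasal assimilation: no change.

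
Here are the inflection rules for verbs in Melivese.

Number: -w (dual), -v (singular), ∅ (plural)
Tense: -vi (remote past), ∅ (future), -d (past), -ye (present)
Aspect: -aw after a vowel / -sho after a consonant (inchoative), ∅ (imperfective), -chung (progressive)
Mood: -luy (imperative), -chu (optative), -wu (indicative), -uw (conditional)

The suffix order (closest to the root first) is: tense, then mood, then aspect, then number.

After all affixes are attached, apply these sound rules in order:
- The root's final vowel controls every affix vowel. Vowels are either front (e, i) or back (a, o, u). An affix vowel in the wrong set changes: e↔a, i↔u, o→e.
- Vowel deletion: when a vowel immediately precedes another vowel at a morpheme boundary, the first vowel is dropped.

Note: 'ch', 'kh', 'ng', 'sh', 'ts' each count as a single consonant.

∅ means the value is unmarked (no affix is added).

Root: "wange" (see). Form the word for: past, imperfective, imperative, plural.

Attach tense past -d → wanged.
Attach mood imperative -luy → wangedluy.
aspect = imperfective: zero marking, form stays wangedluy.
number = plural: zero marking, form stays wangedluy.
Apply vowel harmony: wangedluy → wangedliy.
Vowel deletion: no change.

wangedliy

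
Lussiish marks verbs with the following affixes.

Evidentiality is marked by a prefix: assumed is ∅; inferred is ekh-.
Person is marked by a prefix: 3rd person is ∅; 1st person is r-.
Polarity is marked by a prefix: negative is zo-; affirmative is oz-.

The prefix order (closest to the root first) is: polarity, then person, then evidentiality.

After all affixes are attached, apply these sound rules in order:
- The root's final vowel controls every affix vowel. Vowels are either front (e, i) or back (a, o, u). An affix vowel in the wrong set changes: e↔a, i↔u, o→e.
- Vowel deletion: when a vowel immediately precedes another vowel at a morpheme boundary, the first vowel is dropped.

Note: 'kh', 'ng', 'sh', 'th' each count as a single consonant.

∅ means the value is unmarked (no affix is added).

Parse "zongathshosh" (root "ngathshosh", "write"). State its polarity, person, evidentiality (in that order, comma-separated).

negative, 3rd person, assumed

Segment: zo-ngathshosh.
polarity: zo- → negative.
person: ∅ → 3rd person.
evidentiality: ∅ → assumed.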